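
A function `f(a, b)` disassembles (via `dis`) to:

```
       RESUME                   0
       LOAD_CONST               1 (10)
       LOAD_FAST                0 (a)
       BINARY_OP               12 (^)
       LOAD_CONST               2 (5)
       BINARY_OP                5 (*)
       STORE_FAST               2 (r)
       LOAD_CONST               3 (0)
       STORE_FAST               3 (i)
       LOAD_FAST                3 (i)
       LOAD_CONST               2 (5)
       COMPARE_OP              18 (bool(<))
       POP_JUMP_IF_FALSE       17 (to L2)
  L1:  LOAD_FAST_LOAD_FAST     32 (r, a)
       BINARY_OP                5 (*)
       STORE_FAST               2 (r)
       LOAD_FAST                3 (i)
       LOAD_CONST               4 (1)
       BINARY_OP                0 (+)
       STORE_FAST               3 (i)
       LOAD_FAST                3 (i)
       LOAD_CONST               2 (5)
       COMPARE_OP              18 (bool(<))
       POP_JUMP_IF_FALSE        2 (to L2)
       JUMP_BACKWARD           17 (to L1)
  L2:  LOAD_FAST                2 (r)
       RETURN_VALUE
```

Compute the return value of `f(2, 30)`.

1280

LOAD_CONST → push 10
LOAD_FAST a → push 2
BINARY_OP ^ → 10 ^ 2 = 8
LOAD_CONST → push 5
BINARY_OP * → 8 * 5 = 40
STORE_FAST r → r=40
LOAD_CONST → push 0
STORE_FAST i → i=0
LOAD_FAST i → push 0
LOAD_CONST → push 5
COMPARE_OP bool(<) → 0 vs 5 = True
POP_JUMP_IF_FALSE → pop True; no jump
LOAD_FAST_LOAD_FAST r,a → push 40,2
BINARY_OP * → 40 * 2 = 80
STORE_FAST r → r=80
LOAD_FAST i → push 0
LOAD_CONST → push 1
BINARY_OP + → 0 + 1 = 1
STORE_FAST i → i=1
LOAD_FAST i → push 1
LOAD_CONST → push 5
COMPARE_OP bool(<) → 1 vs 5 = True
POP_JUMP_IF_FALSE → pop True; no jump
LOAD_FAST_LOAD_FAST r,a → push 80,2
BINARY_OP * → 80 * 2 = 160
STORE_FAST r → r=160
LOAD_FAST i → push 1
LOAD_CONST → push 1
BINARY_OP + → 1 + 1 = 2
STORE_FAST i → i=2
LOAD_FAST i → push 2
LOAD_CONST → push 5
COMPARE_OP bool(<) → 2 vs 5 = True
POP_JUMP_IF_FALSE → pop True; no jump
LOAD_FAST_LOAD_FAST r,a → push 160,2
BINARY_OP * → 160 * 2 = 320
STORE_FAST r → r=320
LOAD_FAST i → push 2
LOAD_CONST → push 1
BINARY_OP + → 2 + 1 = 3
STORE_FAST i → i=3
LOAD_FAST i → push 3
LOAD_CONST → push 5
COMPARE_OP bool(<) → 3 vs 5 = True
POP_JUMP_IF_FALSE → pop True; no jump
LOAD_FAST_LOAD_FAST r,a → push 320,2
BINARY_OP * → 320 * 2 = 640
STORE_FAST r → r=640
LOAD_FAST i → push 3
LOAD_CONST → push 1
BINARY_OP + → 3 + 1 = 4
STORE_FAST i → i=4
LOAD_FAST i → push 4
LOAD_CONST → push 5
COMPARE_OP bool(<) → 4 vs 5 = True
POP_JUMP_IF_FALSE → pop True; no jump
LOAD_FAST_LOAD_FAST r,a → push 640,2
BINARY_OP * → 640 * 2 = 1280
STORE_FAST r → r=1280
LOAD_FAST i → push 4
LOAD_CONST → push 1
BINARY_OP + → 4 + 1 = 5
STORE_FAST i → i=5
LOAD_FAST i → push 5
LOAD_CONST → push 5
COMPARE_OP bool(<) → 5 vs 5 = False
POP_JUMP_IF_FALSE → pop False; jump
LOAD_FAST r → push 1280
RETURN_VALUE → return 1280.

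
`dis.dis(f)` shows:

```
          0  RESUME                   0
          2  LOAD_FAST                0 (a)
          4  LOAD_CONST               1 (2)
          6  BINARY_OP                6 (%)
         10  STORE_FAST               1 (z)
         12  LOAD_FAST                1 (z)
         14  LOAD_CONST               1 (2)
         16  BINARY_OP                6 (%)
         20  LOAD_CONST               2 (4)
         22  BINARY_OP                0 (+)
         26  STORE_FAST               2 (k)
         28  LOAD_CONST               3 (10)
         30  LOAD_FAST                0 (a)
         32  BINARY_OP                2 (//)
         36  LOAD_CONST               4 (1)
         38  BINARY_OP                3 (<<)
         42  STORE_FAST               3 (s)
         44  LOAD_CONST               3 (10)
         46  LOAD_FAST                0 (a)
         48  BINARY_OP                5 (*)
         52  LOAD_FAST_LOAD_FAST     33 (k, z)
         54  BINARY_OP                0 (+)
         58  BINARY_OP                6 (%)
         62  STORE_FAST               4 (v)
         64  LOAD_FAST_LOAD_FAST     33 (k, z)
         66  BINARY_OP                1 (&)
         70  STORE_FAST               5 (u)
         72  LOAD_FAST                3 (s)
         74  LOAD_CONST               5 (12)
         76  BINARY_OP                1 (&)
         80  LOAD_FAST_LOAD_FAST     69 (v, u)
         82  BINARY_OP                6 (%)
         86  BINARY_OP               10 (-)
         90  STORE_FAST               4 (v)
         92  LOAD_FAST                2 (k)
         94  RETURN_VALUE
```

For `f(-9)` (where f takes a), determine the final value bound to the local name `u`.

1

LOAD_FAST a → push -9. Stack: [-9]
LOAD_CONST → push 2. Stack: [-9, 2]
BINARY_OP % → -9 % 2 = 1. Stack: [1]
STORE_FAST z → z=1. Stack: []
LOAD_FAST z → push 1. Stack: [1]
LOAD_CONST → push 2. Stack: [1, 2]
BINARY_OP % → 1 % 2 = 1. Stack: [1]
LOAD_CONST → push 4. Stack: [1, 4]
BINARY_OP + → 1 + 4 = 5. Stack: [5]
STORE_FAST k → k=5. Stack: []
LOAD_CONST → push 10. Stack: [10]
LOAD_FAST a → push -9. Stack: [10, -9]
BINARY_OP // → 10 // -9 = -2. Stack: [-2]
LOAD_CONST → push 1. Stack: [-2, 1]
BINARY_OP << → -2 << 1 = -4. Stack: [-4]
STORE_FAST s → s=-4. Stack: []
LOAD_CONST → push 10. Stack: [10]
LOAD_FAST a → push -9. Stack: [10, -9]
BINARY_OP * → 10 * -9 = -90. Stack: [-90]
LOAD_FAST_LOAD_FAST k,z → push 5,1. Stack: [-90, 5, 1]
BINARY_OP + → 5 + 1 = 6. Stack: [-90, 6]
BINARY_OP % → -90 % 6 = 0. Stack: [0]
STORE_FAST v → v=0. Stack: []
LOAD_FAST_LOAD_FAST k,z → push 5,1. Stack: [5, 1]
BINARY_OP & → 5 & 1 = 1. Stack: [1]
STORE_FAST u → u=1. Stack: []
LOAD_FAST s → push -4. Stack: [-4]
LOAD_CONST → push 12. Stack: [-4, 12]
BINARY_OP & → -4 & 12 = 12. Stack: [12]
LOAD_FAST_LOAD_FAST v,u → push 0,1. Stack: [12, 0, 1]
BINARY_OP % → 0 % 1 = 0. Stack: [12, 0]
BINARY_OP - → 12 - 0 = 12. Stack: [12]
STORE_FAST v → v=12. Stack: []
LOAD_FAST k → push 5. Stack: [5]
RETURN_VALUE → return 5.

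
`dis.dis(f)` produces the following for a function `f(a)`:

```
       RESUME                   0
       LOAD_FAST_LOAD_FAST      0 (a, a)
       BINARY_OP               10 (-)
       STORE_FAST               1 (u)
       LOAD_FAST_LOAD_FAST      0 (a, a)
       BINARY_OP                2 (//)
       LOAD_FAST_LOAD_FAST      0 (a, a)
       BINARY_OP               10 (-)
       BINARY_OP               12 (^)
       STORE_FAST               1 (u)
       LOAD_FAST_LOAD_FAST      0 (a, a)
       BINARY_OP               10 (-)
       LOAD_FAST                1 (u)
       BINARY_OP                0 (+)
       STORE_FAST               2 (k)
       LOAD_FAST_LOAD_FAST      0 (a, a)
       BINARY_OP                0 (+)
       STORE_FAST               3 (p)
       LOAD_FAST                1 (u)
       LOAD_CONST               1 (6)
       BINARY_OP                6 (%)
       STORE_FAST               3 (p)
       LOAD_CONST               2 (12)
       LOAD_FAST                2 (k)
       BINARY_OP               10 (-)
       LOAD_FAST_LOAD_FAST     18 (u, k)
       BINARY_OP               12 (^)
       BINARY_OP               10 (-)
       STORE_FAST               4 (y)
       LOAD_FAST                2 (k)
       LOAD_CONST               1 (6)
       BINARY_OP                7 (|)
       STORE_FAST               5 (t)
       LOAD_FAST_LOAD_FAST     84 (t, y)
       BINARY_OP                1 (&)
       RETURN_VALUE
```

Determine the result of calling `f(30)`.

LOAD_FAST_LOAD_FAST a,a → push 30,30. Stack: [30, 30]
BINARY_OP - → 30 - 30 = 0. Stack: [0]
STORE_FAST u → u=0. Stack: []
LOAD_FAST_LOAD_FAST a,a → push 30,30. Stack: [30, 30]
BINARY_OP // → 30 // 30 = 1. Stack: [1]
LOAD_FAST_LOAD_FAST a,a → push 30,30. Stack: [1, 30, 30]
BINARY_OP - → 30 - 30 = 0. Stack: [1, 0]
BINARY_OP ^ → 1 ^ 0 = 1. Stack: [1]
STORE_FAST u → u=1. Stack: []
LOAD_FAST_LOAD_FAST a,a → push 30,30. Stack: [30, 30]
BINARY_OP - → 30 - 30 = 0. Stack: [0]
LOAD_FAST u → push 1. Stack: [0, 1]
BINARY_OP + → 0 + 1 = 1. Stack: [1]
STORE_FAST k → k=1. Stack: []
LOAD_FAST_LOAD_FAST a,a → push 30,30. Stack: [30, 30]
BINARY_OP + → 30 + 30 = 60. Stack: [60]
STORE_FAST p → p=60. Stack: []
LOAD_FAST u → push 1. Stack: [1]
LOAD_CONST → push 6. Stack: [1, 6]
BINARY_OP % → 1 % 6 = 1. Stack: [1]
STORE_FAST p → p=1. Stack: []
LOAD_CONST → push 12. Stack: [12]
LOAD_FAST k → push 1. Stack: [12, 1]
BINARY_OP - → 12 - 1 = 11. Stack: [11]
LOAD_FAST_LOAD_FAST u,k → push 1,1. Stack: [11, 1, 1]
BINARY_OP ^ → 1 ^ 1 = 0. Stack: [11, 0]
BINARY_OP - → 11 - 0 = 11. Stack: [11]
STORE_FAST y → y=11. Stack: []
LOAD_FAST k → push 1. Stack: [1]
LOAD_CONST → push 6. Stack: [1, 6]
BINARY_OP | → 1 | 6 = 7. Stack: [7]
STORE_FAST t → t=7. Stack: []
LOAD_FAST_LOAD_FAST t,y → push 7,11. Stack: [7, 11]
BINARY_OP & → 7 & 11 = 3. Stack: [3]
RETURN_VALUE → return 3.

3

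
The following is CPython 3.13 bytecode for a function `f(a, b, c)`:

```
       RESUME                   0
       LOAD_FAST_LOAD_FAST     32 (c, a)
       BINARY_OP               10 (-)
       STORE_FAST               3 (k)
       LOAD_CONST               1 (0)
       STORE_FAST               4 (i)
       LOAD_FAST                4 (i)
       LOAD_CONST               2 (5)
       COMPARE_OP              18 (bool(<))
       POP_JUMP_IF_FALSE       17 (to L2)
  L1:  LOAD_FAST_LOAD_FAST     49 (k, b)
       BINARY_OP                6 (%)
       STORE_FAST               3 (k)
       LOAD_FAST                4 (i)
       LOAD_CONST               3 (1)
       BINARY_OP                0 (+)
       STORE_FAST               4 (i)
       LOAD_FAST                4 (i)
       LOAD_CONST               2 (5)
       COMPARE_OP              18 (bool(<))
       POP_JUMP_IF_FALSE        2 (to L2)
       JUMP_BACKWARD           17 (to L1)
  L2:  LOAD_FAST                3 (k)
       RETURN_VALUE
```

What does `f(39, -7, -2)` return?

-6

LOAD_FAST_LOAD_FAST c,a → push -2,39
BINARY_OP - → -2 - 39 = -41
STORE_FAST k → k=-41
LOAD_CONST → push 0
STORE_FAST i → i=0
LOAD_FAST i → push 0
LOAD_CONST → push 5
COMPARE_OP bool(<) → 0 vs 5 = True
POP_JUMP_IF_FALSE → pop True; no jump
LOAD_FAST_LOAD_FAST k,b → push -41,-7
BINARY_OP % → -41 % -7 = -6
STORE_FAST k → k=-6
LOAD_FAST i → push 0
LOAD_CONST → push 1
BINARY_OP + → 0 + 1 = 1
STORE_FAST i → i=1
LOAD_FAST i → push 1
LOAD_CONST → push 5
COMPARE_OP bool(<) → 1 vs 5 = True
POP_JUMP_IF_FALSE → pop True; no jump
LOAD_FAST_LOAD_FAST k,b → push -6,-7
BINARY_OP % → -6 % -7 = -6
STORE_FAST k → k=-6
LOAD_FAST i → push 1
LOAD_CONST → push 1
BINARY_OP + → 1 + 1 = 2
STORE_FAST i → i=2
LOAD_FAST i → push 2
LOAD_CONST → push 5
COMPARE_OP bool(<) → 2 vs 5 = True
POP_JUMP_IF_FALSE → pop True; no jump
LOAD_FAST_LOAD_FAST k,b → push -6,-7
BINARY_OP % → -6 % -7 = -6
STORE_FAST k → k=-6
LOAD_FAST i → push 2
LOAD_CONST → push 1
BINARY_OP + → 2 + 1 = 3
STORE_FAST i → i=3
LOAD_FAST i → push 3
LOAD_CONST → push 5
COMPARE_OP bool(<) → 3 vs 5 = True
POP_JUMP_IF_FALSE → pop True; no jump
LOAD_FAST_LOAD_FAST k,b → push -6,-7
BINARY_OP % → -6 % -7 = -6
STORE_FAST k → k=-6
LOAD_FAST i → push 3
LOAD_CONST → push 1
BINARY_OP + → 3 + 1 = 4
STORE_FAST i → i=4
LOAD_FAST i → push 4
LOAD_CONST → push 5
COMPARE_OP bool(<) → 4 vs 5 = True
POP_JUMP_IF_FALSE → pop True; no jump
LOAD_FAST_LOAD_FAST k,b → push -6,-7
BINARY_OP % → -6 % -7 = -6
STORE_FAST k → k=-6
LOAD_FAST i → push 4
LOAD_CONST → push 1
BINARY_OP + → 4 + 1 = 5
STORE_FAST i → i=5
LOAD_FAST i → push 5
LOAD_CONST → push 5
COMPARE_OP bool(<) → 5 vs 5 = False
POP_JUMP_IF_FALSE → pop False; jump
LOAD_FAST k → push -6
RETURN_VALUE → return -6.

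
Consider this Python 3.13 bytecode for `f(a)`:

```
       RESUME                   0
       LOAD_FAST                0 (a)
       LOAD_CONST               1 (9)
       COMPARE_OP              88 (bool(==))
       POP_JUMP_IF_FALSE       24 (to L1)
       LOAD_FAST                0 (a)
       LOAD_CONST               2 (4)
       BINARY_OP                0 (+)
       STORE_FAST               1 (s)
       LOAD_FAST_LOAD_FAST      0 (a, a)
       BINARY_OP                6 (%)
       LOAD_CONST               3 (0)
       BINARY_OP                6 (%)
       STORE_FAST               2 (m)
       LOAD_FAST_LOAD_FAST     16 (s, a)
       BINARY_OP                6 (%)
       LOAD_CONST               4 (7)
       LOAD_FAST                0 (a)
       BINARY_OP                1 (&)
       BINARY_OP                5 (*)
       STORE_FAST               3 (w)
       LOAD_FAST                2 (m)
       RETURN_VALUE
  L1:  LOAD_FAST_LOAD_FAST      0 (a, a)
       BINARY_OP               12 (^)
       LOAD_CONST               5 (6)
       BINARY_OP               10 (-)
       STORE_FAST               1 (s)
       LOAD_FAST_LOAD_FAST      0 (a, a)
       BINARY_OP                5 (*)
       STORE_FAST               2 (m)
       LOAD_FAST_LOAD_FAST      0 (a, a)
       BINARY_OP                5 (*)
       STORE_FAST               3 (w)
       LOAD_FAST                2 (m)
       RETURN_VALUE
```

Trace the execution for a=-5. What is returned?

25

LOAD_FAST a → push -5. Stack: [-5]
LOAD_CONST → push 9. Stack: [-5, 9]
COMPARE_OP bool(==) → -5 vs 9 = False. Stack: [False]
POP_JUMP_IF_FALSE → pop False; jump. Stack: []
LOAD_FAST_LOAD_FAST a,a → push -5,-5. Stack: [-5, -5]
BINARY_OP ^ → -5 ^ -5 = 0. Stack: [0]
LOAD_CONST → push 6. Stack: [0, 6]
BINARY_OP - → 0 - 6 = -6. Stack: [-6]
STORE_FAST s → s=-6. Stack: []
LOAD_FAST_LOAD_FAST a,a → push -5,-5. Stack: [-5, -5]
BINARY_OP * → -5 * -5 = 25. Stack: [25]
STORE_FAST m → m=25. Stack: []
LOAD_FAST_LOAD_FAST a,a → push -5,-5. Stack: [-5, -5]
BINARY_OP * → -5 * -5 = 25. Stack: [25]
STORE_FAST w → w=25. Stack: []
LOAD_FAST m → push 25. Stack: [25]
RETURN_VALUE → return 25.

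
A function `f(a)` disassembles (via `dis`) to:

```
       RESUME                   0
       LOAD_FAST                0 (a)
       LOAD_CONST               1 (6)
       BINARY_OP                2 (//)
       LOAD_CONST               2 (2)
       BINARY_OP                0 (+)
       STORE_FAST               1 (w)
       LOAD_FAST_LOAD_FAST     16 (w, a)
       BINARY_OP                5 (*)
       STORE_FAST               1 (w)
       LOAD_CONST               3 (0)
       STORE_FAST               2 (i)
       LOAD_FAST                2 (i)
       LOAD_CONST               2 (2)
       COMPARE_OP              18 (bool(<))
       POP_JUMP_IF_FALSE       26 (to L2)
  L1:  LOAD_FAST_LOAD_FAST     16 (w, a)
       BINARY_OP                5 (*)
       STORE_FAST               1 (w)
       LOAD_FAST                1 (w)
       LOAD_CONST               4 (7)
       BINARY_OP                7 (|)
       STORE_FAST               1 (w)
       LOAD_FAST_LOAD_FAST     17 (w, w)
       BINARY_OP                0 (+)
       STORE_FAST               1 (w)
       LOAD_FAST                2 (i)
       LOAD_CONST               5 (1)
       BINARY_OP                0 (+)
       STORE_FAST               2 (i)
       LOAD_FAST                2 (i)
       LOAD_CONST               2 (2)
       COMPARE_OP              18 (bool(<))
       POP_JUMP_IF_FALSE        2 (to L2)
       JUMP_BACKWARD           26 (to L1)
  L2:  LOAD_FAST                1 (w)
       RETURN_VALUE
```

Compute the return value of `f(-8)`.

LOAD_FAST a → push -8. Stack: [-8]
LOAD_CONST → push 6. Stack: [-8, 6]
BINARY_OP // → -8 // 6 = -2. Stack: [-2]
LOAD_CONST → push 2. Stack: [-2, 2]
BINARY_OP + → -2 + 2 = 0. Stack: [0]
STORE_FAST w → w=0. Stack: []
LOAD_FAST_LOAD_FAST w,a → push 0,-8. Stack: [0, -8]
BINARY_OP * → 0 * -8 = 0. Stack: [0]
STORE_FAST w → w=0. Stack: []
LOAD_CONST → push 0. Stack: [0]
STORE_FAST i → i=0. Stack: []
LOAD_FAST i → push 0. Stack: [0]
LOAD_CONST → push 2. Stack: [0, 2]
COMPARE_OP bool(<) → 0 vs 2 = True. Stack: [True]
POP_JUMP_IF_FALSE → pop True; no jump. Stack: []
LOAD_FAST_LOAD_FAST w,a → push 0,-8. Stack: [0, -8]
BINARY_OP * → 0 * -8 = 0. Stack: [0]
STORE_FAST w → w=0. Stack: []
LOAD_FAST w → push 0. Stack: [0]
LOAD_CONST → push 7. Stack: [0, 7]
BINARY_OP | → 0 | 7 = 7. Stack: [7]
STORE_FAST w → w=7. Stack: []
LOAD_FAST_LOAD_FAST w,w → push 7,7. Stack: [7, 7]
BINARY_OP + → 7 + 7 = 14. Stack: [14]
STORE_FAST w → w=14. Stack: []
LOAD_FAST i → push 0. Stack: [0]
LOAD_CONST → push 1. Stack: [0, 1]
BINARY_OP + → 0 + 1 = 1. Stack: [1]
STORE_FAST i → i=1. Stack: []
LOAD_FAST i → push 1. Stack: [1]
LOAD_CONST → push 2. Stack: [1, 2]
COMPARE_OP bool(<) → 1 vs 2 = True. Stack: [True]
POP_JUMP_IF_FALSE → pop True; no jump. Stack: []
LOAD_FAST_LOAD_FAST w,a → push 14,-8. Stack: [14, -8]
BINARY_OP * → 14 * -8 = -112. Stack: [-112]
STORE_FAST w → w=-112. Stack: []
LOAD_FAST w → push -112. Stack: [-112]
LOAD_CONST → push 7. Stack: [-112, 7]
BINARY_OP | → -112 | 7 = -105. Stack: [-105]
STORE_FAST w → w=-105. Stack: []
LOAD_FAST_LOAD_FAST w,w → push -105,-105. Stack: [-105, -105]
BINARY_OP + → -105 + -105 = -210. Stack: [-210]
STORE_FAST w → w=-210. Stack: []
LOAD_FAST i → push 1. Stack: [1]
LOAD_CONST → push 1. Stack: [1, 1]
BINARY_OP + → 1 + 1 = 2. Stack: [2]
STORE_FAST i → i=2. Stack: []
LOAD_FAST i → push 2. Stack: [2]
LOAD_CONST → push 2. Stack: [2, 2]
COMPARE_OP bool(<) → 2 vs 2 = False. Stack: [False]
POP_JUMP_IF_FALSE → pop False; jump. Stack: []
LOAD_FAST w → push -210. Stack: [-210]
RETURN_VALUE → return -210.

-210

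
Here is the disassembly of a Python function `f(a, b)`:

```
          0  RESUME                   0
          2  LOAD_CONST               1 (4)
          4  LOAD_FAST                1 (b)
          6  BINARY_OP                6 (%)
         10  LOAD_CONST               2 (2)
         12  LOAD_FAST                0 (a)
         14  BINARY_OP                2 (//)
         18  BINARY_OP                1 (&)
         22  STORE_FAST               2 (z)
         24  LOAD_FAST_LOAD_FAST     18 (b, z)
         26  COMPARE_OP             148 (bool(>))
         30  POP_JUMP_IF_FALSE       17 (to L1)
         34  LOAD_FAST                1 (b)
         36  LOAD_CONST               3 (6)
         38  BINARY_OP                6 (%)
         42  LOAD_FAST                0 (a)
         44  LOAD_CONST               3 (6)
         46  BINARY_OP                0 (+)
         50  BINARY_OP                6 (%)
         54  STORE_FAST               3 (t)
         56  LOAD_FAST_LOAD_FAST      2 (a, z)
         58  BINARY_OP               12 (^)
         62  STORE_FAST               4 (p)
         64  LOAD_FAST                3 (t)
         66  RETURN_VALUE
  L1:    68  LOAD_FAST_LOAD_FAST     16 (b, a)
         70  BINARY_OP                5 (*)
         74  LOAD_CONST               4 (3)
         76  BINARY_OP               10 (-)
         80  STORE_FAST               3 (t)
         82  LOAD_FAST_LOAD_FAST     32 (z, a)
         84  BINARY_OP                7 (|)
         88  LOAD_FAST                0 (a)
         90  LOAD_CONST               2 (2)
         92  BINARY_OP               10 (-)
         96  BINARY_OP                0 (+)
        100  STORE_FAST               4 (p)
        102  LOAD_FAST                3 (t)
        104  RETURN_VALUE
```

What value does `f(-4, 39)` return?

LOAD_CONST → push 4. Stack: [4]
LOAD_FAST b → push 39. Stack: [4, 39]
BINARY_OP % → 4 % 39 = 4. Stack: [4]
LOAD_CONST → push 2. Stack: [4, 2]
LOAD_FAST a → push -4. Stack: [4, 2, -4]
BINARY_OP // → 2 // -4 = -1. Stack: [4, -1]
BINARY_OP & → 4 & -1 = 4. Stack: [4]
STORE_FAST z → z=4. Stack: []
LOAD_FAST_LOAD_FAST b,z → push 39,4. Stack: [39, 4]
COMPARE_OP bool(>) → 39 vs 4 = True. Stack: [True]
POP_JUMP_IF_FALSE → pop True; no jump. Stack: []
LOAD_FAST b → push 39. Stack: [39]
LOAD_CONST → push 6. Stack: [39, 6]
BINARY_OP % → 39 % 6 = 3. Stack: [3]
LOAD_FAST a → push -4. Stack: [3, -4]
LOAD_CONST → push 6. Stack: [3, -4, 6]
BINARY_OP + → -4 + 6 = 2. Stack: [3, 2]
BINARY_OP % → 3 % 2 = 1. Stack: [1]
STORE_FAST t → t=1. Stack: []
LOAD_FAST_LOAD_FAST a,z → push -4,4. Stack: [-4, 4]
BINARY_OP ^ → -4 ^ 4 = -8. Stack: [-8]
STORE_FAST p → p=-8. Stack: []
LOAD_FAST t → push 1. Stack: [1]
RETURN_VALUE → return 1.

1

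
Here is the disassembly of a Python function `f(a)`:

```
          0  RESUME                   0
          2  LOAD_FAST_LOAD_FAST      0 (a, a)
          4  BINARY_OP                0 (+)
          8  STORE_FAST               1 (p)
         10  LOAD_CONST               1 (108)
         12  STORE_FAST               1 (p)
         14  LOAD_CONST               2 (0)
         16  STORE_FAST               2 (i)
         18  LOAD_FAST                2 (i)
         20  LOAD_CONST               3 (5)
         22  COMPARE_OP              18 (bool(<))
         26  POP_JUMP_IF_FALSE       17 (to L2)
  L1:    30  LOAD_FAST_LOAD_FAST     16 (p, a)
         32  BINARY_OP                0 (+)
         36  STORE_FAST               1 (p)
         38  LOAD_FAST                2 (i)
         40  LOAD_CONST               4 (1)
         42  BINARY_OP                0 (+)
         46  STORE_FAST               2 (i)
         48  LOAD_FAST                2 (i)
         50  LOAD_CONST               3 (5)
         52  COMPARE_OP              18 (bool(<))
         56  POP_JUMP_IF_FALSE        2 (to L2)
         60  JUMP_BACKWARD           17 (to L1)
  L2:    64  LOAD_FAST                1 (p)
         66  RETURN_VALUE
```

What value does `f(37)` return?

293

LOAD_FAST_LOAD_FAST a,a → push 37,37
BINARY_OP + → 37 + 37 = 74
STORE_FAST p → p=74
LOAD_CONST → push 108
STORE_FAST p → p=108
LOAD_CONST → push 0
STORE_FAST i → i=0
LOAD_FAST i → push 0
LOAD_CONST → push 5
COMPARE_OP bool(<) → 0 vs 5 = True
POP_JUMP_IF_FALSE → pop True; no jump
LOAD_FAST_LOAD_FAST p,a → push 108,37
BINARY_OP + → 108 + 37 = 145
STORE_FAST p → p=145
LOAD_FAST i → push 0
LOAD_CONST → push 1
BINARY_OP + → 0 + 1 = 1
STORE_FAST i → i=1
LOAD_FAST i → push 1
LOAD_CONST → push 5
COMPARE_OP bool(<) → 1 vs 5 = True
POP_JUMP_IF_FALSE → pop True; no jump
LOAD_FAST_LOAD_FAST p,a → push 145,37
BINARY_OP + → 145 + 37 = 182
STORE_FAST p → p=182
LOAD_FAST i → push 1
LOAD_CONST → push 1
BINARY_OP + → 1 + 1 = 2
STORE_FAST i → i=2
LOAD_FAST i → push 2
LOAD_CONST → push 5
COMPARE_OP bool(<) → 2 vs 5 = True
POP_JUMP_IF_FALSE → pop True; no jump
LOAD_FAST_LOAD_FAST p,a → push 182,37
BINARY_OP + → 182 + 37 = 219
STORE_FAST p → p=219
LOAD_FAST i → push 2
LOAD_CONST → push 1
BINARY_OP + → 2 + 1 = 3
STORE_FAST i → i=3
LOAD_FAST i → push 3
LOAD_CONST → push 5
COMPARE_OP bool(<) → 3 vs 5 = True
POP_JUMP_IF_FALSE → pop True; no jump
LOAD_FAST_LOAD_FAST p,a → push 219,37
BINARY_OP + → 219 + 37 = 256
STORE_FAST p → p=256
LOAD_FAST i → push 3
LOAD_CONST → push 1
BINARY_OP + → 3 + 1 = 4
STORE_FAST i → i=4
LOAD_FAST i → push 4
LOAD_CONST → push 5
COMPARE_OP bool(<) → 4 vs 5 = True
POP_JUMP_IF_FALSE → pop True; no jump
LOAD_FAST_LOAD_FAST p,a → push 256,37
BINARY_OP + → 256 + 37 = 293
STORE_FAST p → p=293
LOAD_FAST i → push 4
LOAD_CONST → push 1
BINARY_OP + → 4 + 1 = 5
STORE_FAST i → i=5
LOAD_FAST i → push 5
LOAD_CONST → push 5
COMPARE_OP bool(<) → 5 vs 5 = False
POP_JUMP_IF_FALSE → pop False; jump
LOAD_FAST p → push 293
RETURN_VALUE → return 293.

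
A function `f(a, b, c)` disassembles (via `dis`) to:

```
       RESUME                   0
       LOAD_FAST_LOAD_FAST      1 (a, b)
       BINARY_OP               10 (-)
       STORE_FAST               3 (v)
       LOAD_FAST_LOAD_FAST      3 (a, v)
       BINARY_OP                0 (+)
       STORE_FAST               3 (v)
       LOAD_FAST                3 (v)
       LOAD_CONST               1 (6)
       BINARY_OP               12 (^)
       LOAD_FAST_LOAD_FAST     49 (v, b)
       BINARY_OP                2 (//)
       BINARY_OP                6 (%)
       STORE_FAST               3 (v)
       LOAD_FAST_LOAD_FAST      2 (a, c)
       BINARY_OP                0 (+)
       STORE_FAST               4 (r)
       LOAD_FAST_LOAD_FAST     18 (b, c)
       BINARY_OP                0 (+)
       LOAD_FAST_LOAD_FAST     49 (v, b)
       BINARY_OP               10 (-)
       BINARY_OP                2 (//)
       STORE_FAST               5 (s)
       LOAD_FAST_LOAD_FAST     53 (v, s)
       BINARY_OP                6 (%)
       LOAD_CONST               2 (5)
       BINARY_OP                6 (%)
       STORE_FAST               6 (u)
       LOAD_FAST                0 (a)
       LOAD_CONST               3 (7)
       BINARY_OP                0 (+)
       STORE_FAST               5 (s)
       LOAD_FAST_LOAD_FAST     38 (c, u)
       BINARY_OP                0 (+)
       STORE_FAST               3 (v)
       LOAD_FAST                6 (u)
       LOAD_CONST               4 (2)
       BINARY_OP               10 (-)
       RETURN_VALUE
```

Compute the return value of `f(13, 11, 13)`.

-2

LOAD_FAST_LOAD_FAST a,b → push 13,11. Stack: [13, 11]
BINARY_OP - → 13 - 11 = 2. Stack: [2]
STORE_FAST v → v=2. Stack: []
LOAD_FAST_LOAD_FAST a,v → push 13,2. Stack: [13, 2]
BINARY_OP + → 13 + 2 = 15. Stack: [15]
STORE_FAST v → v=15. Stack: []
LOAD_FAST v → push 15. Stack: [15]
LOAD_CONST → push 6. Stack: [15, 6]
BINARY_OP ^ → 15 ^ 6 = 9. Stack: [9]
LOAD_FAST_LOAD_FAST v,b → push 15,11. Stack: [9, 15, 11]
BINARY_OP // → 15 // 11 = 1. Stack: [9, 1]
BINARY_OP % → 9 % 1 = 0. Stack: [0]
STORE_FAST v → v=0. Stack: []
LOAD_FAST_LOAD_FAST a,c → push 13,13. Stack: [13, 13]
BINARY_OP + → 13 + 13 = 26. Stack: [26]
STORE_FAST r → r=26. Stack: []
LOAD_FAST_LOAD_FAST b,c → push 11,13. Stack: [11, 13]
BINARY_OP + → 11 + 13 = 24. Stack: [24]
LOAD_FAST_LOAD_FAST v,b → push 0,11. Stack: [24, 0, 11]
BINARY_OP - → 0 - 11 = -11. Stack: [24, -11]
BINARY_OP // → 24 // -11 = -3. Stack: [-3]
STORE_FAST s → s=-3. Stack: []
LOAD_FAST_LOAD_FAST v,s → push 0,-3. Stack: [0, -3]
BINARY_OP % → 0 % -3 = 0. Stack: [0]
LOAD_CONST → push 5. Stack: [0, 5]
BINARY_OP % → 0 % 5 = 0. Stack: [0]
STORE_FAST u → u=0. Stack: []
LOAD_FAST a → push 13. Stack: [13]
LOAD_CONST → push 7. Stack: [13, 7]
BINARY_OP + → 13 + 7 = 20. Stack: [20]
STORE_FAST s → s=20. Stack: []
LOAD_FAST_LOAD_FAST c,u → push 13,0. Stack: [13, 0]
BINARY_OP + → 13 + 0 = 13. Stack: [13]
STORE_FAST v → v=13. Stack: []
LOAD_FAST u → push 0. Stack: [0]
LOAD_CONST → push 2. Stack: [0, 2]
BINARY_OP - → 0 - 2 = -2. Stack: [-2]
RETURN_VALUE → return -2.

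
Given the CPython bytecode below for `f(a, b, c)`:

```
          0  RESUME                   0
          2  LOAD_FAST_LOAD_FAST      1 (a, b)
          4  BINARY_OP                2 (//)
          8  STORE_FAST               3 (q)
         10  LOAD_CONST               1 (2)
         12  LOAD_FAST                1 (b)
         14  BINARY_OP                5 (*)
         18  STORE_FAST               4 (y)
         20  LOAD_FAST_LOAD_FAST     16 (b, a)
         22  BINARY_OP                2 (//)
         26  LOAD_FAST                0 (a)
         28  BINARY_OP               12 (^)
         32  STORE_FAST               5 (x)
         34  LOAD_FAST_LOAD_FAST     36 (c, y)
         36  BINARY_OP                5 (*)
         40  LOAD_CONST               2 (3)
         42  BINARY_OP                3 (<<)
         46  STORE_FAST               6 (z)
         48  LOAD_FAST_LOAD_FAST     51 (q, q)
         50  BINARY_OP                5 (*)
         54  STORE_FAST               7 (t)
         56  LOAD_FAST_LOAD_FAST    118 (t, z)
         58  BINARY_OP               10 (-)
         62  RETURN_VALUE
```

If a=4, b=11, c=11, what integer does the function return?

-1936

LOAD_FAST_LOAD_FAST a,b → push 4,11. Stack: [4, 11]
BINARY_OP // → 4 // 11 = 0. Stack: [0]
STORE_FAST q → q=0. Stack: []
LOAD_CONST → push 2. Stack: [2]
LOAD_FAST b → push 11. Stack: [2, 11]
BINARY_OP * → 2 * 11 = 22. Stack: [22]
STORE_FAST y → y=22. Stack: []
LOAD_FAST_LOAD_FAST b,a → push 11,4. Stack: [11, 4]
BINARY_OP // → 11 // 4 = 2. Stack: [2]
LOAD_FAST a → push 4. Stack: [2, 4]
BINARY_OP ^ → 2 ^ 4 = 6. Stack: [6]
STORE_FAST x → x=6. Stack: []
LOAD_FAST_LOAD_FAST c,y → push 11,22. Stack: [11, 22]
BINARY_OP * → 11 * 22 = 242. Stack: [242]
LOAD_CONST → push 3. Stack: [242, 3]
BINARY_OP << → 242 << 3 = 1936. Stack: [1936]
STORE_FAST z → z=1936. Stack: []
LOAD_FAST_LOAD_FAST q,q → push 0,0. Stack: [0, 0]
BINARY_OP * → 0 * 0 = 0. Stack: [0]
STORE_FAST t → t=0. Stack: []
LOAD_FAST_LOAD_FAST t,z → push 0,1936. Stack: [0, 1936]
BINARY_OP - → 0 - 1936 = -1936. Stack: [-1936]
RETURN_VALUE → return -1936.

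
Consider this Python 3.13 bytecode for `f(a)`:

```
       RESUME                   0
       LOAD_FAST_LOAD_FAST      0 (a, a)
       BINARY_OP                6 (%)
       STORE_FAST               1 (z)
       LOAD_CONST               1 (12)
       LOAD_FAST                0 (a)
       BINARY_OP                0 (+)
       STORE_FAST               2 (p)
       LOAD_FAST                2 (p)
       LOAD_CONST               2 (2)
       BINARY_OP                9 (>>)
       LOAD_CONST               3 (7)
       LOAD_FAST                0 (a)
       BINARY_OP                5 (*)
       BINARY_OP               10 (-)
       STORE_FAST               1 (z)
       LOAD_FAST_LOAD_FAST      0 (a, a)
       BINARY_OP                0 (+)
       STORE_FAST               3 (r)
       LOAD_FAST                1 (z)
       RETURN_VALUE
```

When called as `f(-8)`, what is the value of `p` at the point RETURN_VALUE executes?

LOAD_FAST_LOAD_FAST a,a → push -8,-8. Stack: [-8, -8]
BINARY_OP % → -8 % -8 = 0. Stack: [0]
STORE_FAST z → z=0. Stack: []
LOAD_CONST → push 12. Stack: [12]
LOAD_FAST a → push -8. Stack: [12, -8]
BINARY_OP + → 12 + -8 = 4. Stack: [4]
STORE_FAST p → p=4. Stack: []
LOAD_FAST p → push 4. Stack: [4]
LOAD_CONST → push 2. Stack: [4, 2]
BINARY_OP >> → 4 >> 2 = 1. Stack: [1]
LOAD_CONST → push 7. Stack: [1, 7]
LOAD_FAST a → push -8. Stack: [1, 7, -8]
BINARY_OP * → 7 * -8 = -56. Stack: [1, -56]
BINARY_OP - → 1 - -56 = 57. Stack: [57]
STORE_FAST z → z=57. Stack: []
LOAD_FAST_LOAD_FAST a,a → push -8,-8. Stack: [-8, -8]
BINARY_OP + → -8 + -8 = -16. Stack: [-16]
STORE_FAST r → r=-16. Stack: []
LOAD_FAST z → push 57. Stack: [57]
RETURN_VALUE → return 57.

4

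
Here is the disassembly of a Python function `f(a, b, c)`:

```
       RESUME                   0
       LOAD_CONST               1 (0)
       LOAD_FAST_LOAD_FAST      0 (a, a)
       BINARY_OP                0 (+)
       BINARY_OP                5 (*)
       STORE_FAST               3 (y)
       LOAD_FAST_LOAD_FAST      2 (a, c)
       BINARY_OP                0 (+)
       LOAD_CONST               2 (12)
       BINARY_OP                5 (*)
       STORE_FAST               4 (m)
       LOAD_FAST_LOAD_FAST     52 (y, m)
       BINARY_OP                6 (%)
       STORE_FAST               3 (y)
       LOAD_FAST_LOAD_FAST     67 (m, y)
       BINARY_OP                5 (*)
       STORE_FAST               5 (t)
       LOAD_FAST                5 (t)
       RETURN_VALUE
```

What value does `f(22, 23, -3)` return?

LOAD_CONST → push 0. Stack: [0]
LOAD_FAST_LOAD_FAST a,a → push 22,22. Stack: [0, 22, 22]
BINARY_OP + → 22 + 22 = 44. Stack: [0, 44]
BINARY_OP * → 0 * 44 = 0. Stack: [0]
STORE_FAST y → y=0. Stack: []
LOAD_FAST_LOAD_FAST a,c → push 22,-3. Stack: [22, -3]
BINARY_OP + → 22 + -3 = 19. Stack: [19]
LOAD_CONST → push 12. Stack: [19, 12]
BINARY_OP * → 19 * 12 = 228. Stack: [228]
STORE_FAST m → m=228. Stack: []
LOAD_FAST_LOAD_FAST y,m → push 0,228. Stack: [0, 228]
BINARY_OP % → 0 % 228 = 0. Stack: [0]
STORE_FAST y → y=0. Stack: []
LOAD_FAST_LOAD_FAST m,y → push 228,0. Stack: [228, 0]
BINARY_OP * → 228 * 0 = 0. Stack: [0]
STORE_FAST t → t=0. Stack: []
LOAD_FAST t → push 0. Stack: [0]
RETURN_VALUE → return 0.

0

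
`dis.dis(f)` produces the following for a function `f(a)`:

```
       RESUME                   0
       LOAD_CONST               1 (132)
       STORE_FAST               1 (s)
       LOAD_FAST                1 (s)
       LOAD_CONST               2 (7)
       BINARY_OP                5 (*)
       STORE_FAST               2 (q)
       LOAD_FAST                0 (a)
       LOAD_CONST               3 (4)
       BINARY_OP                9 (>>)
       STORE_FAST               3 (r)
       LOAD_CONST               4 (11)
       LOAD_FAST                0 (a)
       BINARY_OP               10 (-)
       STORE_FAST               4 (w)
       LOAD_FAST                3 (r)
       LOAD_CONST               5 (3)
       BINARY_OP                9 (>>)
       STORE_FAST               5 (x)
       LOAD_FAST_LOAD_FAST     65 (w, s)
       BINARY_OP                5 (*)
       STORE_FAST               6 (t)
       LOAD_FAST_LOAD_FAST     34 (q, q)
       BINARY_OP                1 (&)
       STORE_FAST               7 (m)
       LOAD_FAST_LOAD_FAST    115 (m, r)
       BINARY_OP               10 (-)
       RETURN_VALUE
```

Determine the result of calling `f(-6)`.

925

LOAD_CONST → push 132. Stack: [132]
STORE_FAST s → s=132. Stack: []
LOAD_FAST s → push 132. Stack: [132]
LOAD_CONST → push 7. Stack: [132, 7]
BINARY_OP * → 132 * 7 = 924. Stack: [924]
STORE_FAST q → q=924. Stack: []
LOAD_FAST a → push -6. Stack: [-6]
LOAD_CONST → push 4. Stack: [-6, 4]
BINARY_OP >> → -6 >> 4 = -1. Stack: [-1]
STORE_FAST r → r=-1. Stack: []
LOAD_CONST → push 11. Stack: [11]
LOAD_FAST a → push -6. Stack: [11, -6]
BINARY_OP - → 11 - -6 = 17. Stack: [17]
STORE_FAST w → w=17. Stack: []
LOAD_FAST r → push -1. Stack: [-1]
LOAD_CONST → push 3. Stack: [-1, 3]
BINARY_OP >> → -1 >> 3 = -1. Stack: [-1]
STORE_FAST x → x=-1. Stack: []
LOAD_FAST_LOAD_FAST w,s → push 17,132. Stack: [17, 132]
BINARY_OP * → 17 * 132 = 2244. Stack: [2244]
STORE_FAST t → t=2244. Stack: []
LOAD_FAST_LOAD_FAST q,q → push 924,924. Stack: [924, 924]
BINARY_OP & → 924 & 924 = 924. Stack: [924]
STORE_FAST m → m=924. Stack: []
LOAD_FAST_LOAD_FAST m,r → push 924,-1. Stack: [924, -1]
BINARY_OP - → 924 - -1 = 925. Stack: [925]
RETURN_VALUE → return 925.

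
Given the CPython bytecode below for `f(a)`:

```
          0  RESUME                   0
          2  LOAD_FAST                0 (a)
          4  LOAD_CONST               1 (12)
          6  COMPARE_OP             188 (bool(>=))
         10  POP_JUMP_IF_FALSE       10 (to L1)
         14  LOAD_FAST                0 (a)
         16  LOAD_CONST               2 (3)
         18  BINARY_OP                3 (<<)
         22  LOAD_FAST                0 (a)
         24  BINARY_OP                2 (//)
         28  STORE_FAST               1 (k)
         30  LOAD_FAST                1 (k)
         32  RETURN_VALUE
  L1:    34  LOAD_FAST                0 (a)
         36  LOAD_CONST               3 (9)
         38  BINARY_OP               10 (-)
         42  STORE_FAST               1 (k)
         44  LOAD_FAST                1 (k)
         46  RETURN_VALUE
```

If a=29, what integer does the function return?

LOAD_FAST a → push 29. Stack: [29]
LOAD_CONST → push 12. Stack: [29, 12]
COMPARE_OP bool(>=) → 29 vs 12 = True. Stack: [True]
POP_JUMP_IF_FALSE → pop True; no jump. Stack: []
LOAD_FAST a → push 29. Stack: [29]
LOAD_CONST → push 3. Stack: [29, 3]
BINARY_OP << → 29 << 3 = 232. Stack: [232]
LOAD_FAST a → push 29. Stack: [232, 29]
BINARY_OP // → 232 // 29 = 8. Stack: [8]
STORE_FAST k → k=8. Stack: []
LOAD_FAST k → push 8. Stack: [8]
RETURN_VALUE → return 8.

8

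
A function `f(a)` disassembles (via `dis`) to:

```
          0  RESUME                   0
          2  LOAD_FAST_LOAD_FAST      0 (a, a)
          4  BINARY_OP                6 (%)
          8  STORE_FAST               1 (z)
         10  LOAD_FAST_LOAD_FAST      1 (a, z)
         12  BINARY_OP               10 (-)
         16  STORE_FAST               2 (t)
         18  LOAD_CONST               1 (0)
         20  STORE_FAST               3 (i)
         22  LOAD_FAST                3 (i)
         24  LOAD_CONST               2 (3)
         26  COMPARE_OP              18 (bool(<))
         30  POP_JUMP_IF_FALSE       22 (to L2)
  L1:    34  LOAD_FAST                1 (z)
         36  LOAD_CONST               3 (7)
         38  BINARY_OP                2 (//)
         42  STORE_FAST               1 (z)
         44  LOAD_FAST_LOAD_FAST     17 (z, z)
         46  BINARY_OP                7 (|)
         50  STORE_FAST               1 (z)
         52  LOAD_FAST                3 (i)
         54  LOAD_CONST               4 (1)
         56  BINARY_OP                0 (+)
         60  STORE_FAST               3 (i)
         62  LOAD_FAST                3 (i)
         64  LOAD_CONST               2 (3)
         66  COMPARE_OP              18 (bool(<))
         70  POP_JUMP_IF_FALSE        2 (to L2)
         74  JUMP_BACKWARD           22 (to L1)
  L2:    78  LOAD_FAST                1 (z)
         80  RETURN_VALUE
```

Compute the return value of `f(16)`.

0

LOAD_FAST_LOAD_FAST a,a → push 16,16. Stack: [16, 16]
BINARY_OP % → 16 % 16 = 0. Stack: [0]
STORE_FAST z → z=0. Stack: []
LOAD_FAST_LOAD_FAST a,z → push 16,0. Stack: [16, 0]
BINARY_OP - → 16 - 0 = 16. Stack: [16]
STORE_FAST t → t=16. Stack: []
LOAD_CONST → push 0. Stack: [0]
STORE_FAST i → i=0. Stack: []
LOAD_FAST i → push 0. Stack: [0]
LOAD_CONST → push 3. Stack: [0, 3]
COMPARE_OP bool(<) → 0 vs 3 = True. Stack: [True]
POP_JUMP_IF_FALSE → pop True; no jump. Stack: []
LOAD_FAST z → push 0. Stack: [0]
LOAD_CONST → push 7. Stack: [0, 7]
BINARY_OP // → 0 // 7 = 0. Stack: [0]
STORE_FAST z → z=0. Stack: []
LOAD_FAST_LOAD_FAST z,z → push 0,0. Stack: [0, 0]
BINARY_OP | → 0 | 0 = 0. Stack: [0]
STORE_FAST z → z=0. Stack: []
LOAD_FAST i → push 0. Stack: [0]
LOAD_CONST → push 1. Stack: [0, 1]
BINARY_OP + → 0 + 1 = 1. Stack: [1]
STORE_FAST i → i=1. Stack: []
LOAD_FAST i → push 1. Stack: [1]
LOAD_CONST → push 3. Stack: [1, 3]
COMPARE_OP bool(<) → 1 vs 3 = True. Stack: [True]
POP_JUMP_IF_FALSE → pop True; no jump. Stack: []
LOAD_FAST z → push 0. Stack: [0]
LOAD_CONST → push 7. Stack: [0, 7]
BINARY_OP // → 0 // 7 = 0. Stack: [0]
STORE_FAST z → z=0. Stack: []
LOAD_FAST_LOAD_FAST z,z → push 0,0. Stack: [0, 0]
BINARY_OP | → 0 | 0 = 0. Stack: [0]
STORE_FAST z → z=0. Stack: []
LOAD_FAST i → push 1. Stack: [1]
LOAD_CONST → push 1. Stack: [1, 1]
BINARY_OP + → 1 + 1 = 2. Stack: [2]
STORE_FAST i → i=2. Stack: []
LOAD_FAST i → push 2. Stack: [2]
LOAD_CONST → push 3. Stack: [2, 3]
COMPARE_OP bool(<) → 2 vs 3 = True. Stack: [True]
POP_JUMP_IF_FALSE → pop True; no jump. Stack: []
LOAD_FAST z → push 0. Stack: [0]
LOAD_CONST → push 7. Stack: [0, 7]
BINARY_OP // → 0 // 7 = 0. Stack: [0]
STORE_FAST z → z=0. Stack: []
LOAD_FAST_LOAD_FAST z,z → push 0,0. Stack: [0, 0]
BINARY_OP | → 0 | 0 = 0. Stack: [0]
STORE_FAST z → z=0. Stack: []
LOAD_FAST i → push 2. Stack: [2]
LOAD_CONST → push 1. Stack: [2, 1]
BINARY_OP + → 2 + 1 = 3. Stack: [3]
STORE_FAST i → i=3. Stack: []
LOAD_FAST i → push 3. Stack: [3]
LOAD_CONST → push 3. Stack: [3, 3]
COMPARE_OP bool(<) → 3 vs 3 = False. Stack: [False]
POP_JUMP_IF_FALSE → pop False; jump. Stack: []
LOAD_FAST z → push 0. Stack: [0]
RETURN_VALUE → return 0.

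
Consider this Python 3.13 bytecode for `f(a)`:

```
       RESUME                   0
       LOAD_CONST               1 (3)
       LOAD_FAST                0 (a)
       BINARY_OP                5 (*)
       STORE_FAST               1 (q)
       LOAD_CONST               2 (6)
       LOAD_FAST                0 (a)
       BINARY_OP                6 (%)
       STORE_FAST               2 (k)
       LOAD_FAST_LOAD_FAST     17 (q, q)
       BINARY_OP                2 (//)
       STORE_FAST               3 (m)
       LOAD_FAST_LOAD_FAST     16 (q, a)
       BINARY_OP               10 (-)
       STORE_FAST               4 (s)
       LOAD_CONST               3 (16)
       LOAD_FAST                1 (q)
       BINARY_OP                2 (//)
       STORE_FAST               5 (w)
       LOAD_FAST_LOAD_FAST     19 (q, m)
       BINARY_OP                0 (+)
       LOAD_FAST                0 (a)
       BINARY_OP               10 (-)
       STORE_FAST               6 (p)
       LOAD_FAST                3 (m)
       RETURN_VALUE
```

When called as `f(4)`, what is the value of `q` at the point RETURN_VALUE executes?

12

LOAD_CONST → push 3. Stack: [3]
LOAD_FAST a → push 4. Stack: [3, 4]
BINARY_OP * → 3 * 4 = 12. Stack: [12]
STORE_FAST q → q=12. Stack: []
LOAD_CONST → push 6. Stack: [6]
LOAD_FAST a → push 4. Stack: [6, 4]
BINARY_OP % → 6 % 4 = 2. Stack: [2]
STORE_FAST k → k=2. Stack: []
LOAD_FAST_LOAD_FAST q,q → push 12,12. Stack: [12, 12]
BINARY_OP // → 12 // 12 = 1. Stack: [1]
STORE_FAST m → m=1. Stack: []
LOAD_FAST_LOAD_FAST q,a → push 12,4. Stack: [12, 4]
BINARY_OP - → 12 - 4 = 8. Stack: [8]
STORE_FAST s → s=8. Stack: []
LOAD_CONST → push 16. Stack: [16]
LOAD_FAST q → push 12. Stack: [16, 12]
BINARY_OP // → 16 // 12 = 1. Stack: [1]
STORE_FAST w → w=1. Stack: []
LOAD_FAST_LOAD_FAST q,m → push 12,1. Stack: [12, 1]
BINARY_OP + → 12 + 1 = 13. Stack: [13]
LOAD_FAST a → push 4. Stack: [13, 4]
BINARY_OP - → 13 - 4 = 9. Stack: [9]
STORE_FAST p → p=9. Stack: []
LOAD_FAST m → push 1. Stack: [1]
RETURN_VALUE → return 1.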